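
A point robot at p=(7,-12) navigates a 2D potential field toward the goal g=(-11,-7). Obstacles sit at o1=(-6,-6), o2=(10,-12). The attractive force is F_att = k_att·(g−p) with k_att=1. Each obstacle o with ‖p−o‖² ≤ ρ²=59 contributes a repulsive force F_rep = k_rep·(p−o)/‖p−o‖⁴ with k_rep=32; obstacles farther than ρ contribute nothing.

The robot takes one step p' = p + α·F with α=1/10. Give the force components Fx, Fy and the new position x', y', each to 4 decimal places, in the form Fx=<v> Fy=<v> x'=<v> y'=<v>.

Fx=-19.1852 Fy=5.0000 x'=5.0815 y'=-11.5000

F_att = 1·(g−p) = 1·(-18,5) = (-18.0000,5.0000)
o1: d²=205 > ρ²=59 → inactive
o2: d²=9 ≤ ρ²=59; F_rep = 32·(-3,0)/9² = (-1.1852,0.0000)
F = F_att + ΣF_rep = (-19.1852,5.0000)
p' = p + 1/10·F = (5.0815,-11.5000)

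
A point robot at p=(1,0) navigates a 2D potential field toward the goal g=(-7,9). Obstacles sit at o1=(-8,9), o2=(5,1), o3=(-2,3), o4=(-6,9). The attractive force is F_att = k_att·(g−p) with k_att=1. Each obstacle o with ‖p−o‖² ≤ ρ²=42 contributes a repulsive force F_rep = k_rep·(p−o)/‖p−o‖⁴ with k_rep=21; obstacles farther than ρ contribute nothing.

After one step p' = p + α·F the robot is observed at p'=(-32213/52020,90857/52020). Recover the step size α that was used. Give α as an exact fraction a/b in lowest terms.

F_att = 1·(g−p) = 1·(-8,9) = (-8.0000,9.0000)
o1: d²=162 > ρ²=42 → inactive
o2: d²=17 ≤ ρ²=42; F_rep = 21·(-4,-1)/17² = (-0.2907,-0.0727)
o3: d²=18 ≤ ρ²=42; F_rep = 21·(3,-3)/18² = (0.1944,-0.1944)
o4: d²=130 > ρ²=42 → inactive
F = F_att + ΣF_rep = (-8.0962,8.7329)
Δp = p'−p = (-1.6192,1.7466); α = Δx/Fx = (-84233/52020) / (-84233/10404) = 1/5
check: Δy/Fy = (90857/52020) / (90857/10404) = 1/5 ✓

α = 1/5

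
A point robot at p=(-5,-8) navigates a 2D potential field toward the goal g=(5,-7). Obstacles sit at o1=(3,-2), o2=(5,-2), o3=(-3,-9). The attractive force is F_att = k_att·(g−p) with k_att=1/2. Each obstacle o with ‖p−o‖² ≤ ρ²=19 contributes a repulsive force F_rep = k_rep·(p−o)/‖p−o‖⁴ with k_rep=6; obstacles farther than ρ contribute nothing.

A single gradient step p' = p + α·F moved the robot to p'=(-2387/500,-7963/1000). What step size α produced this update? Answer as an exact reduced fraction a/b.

F_att = 1/2·(g−p) = 1/2·(10,1) = (5.0000,0.5000)
o1: d²=100 > ρ²=19 → inactive
o2: d²=136 > ρ²=19 → inactive
o3: d²=5 ≤ ρ²=19; F_rep = 6·(-2,1)/5² = (-0.4800,0.2400)
F = F_att + ΣF_rep = (4.5200,0.7400)
Δp = p'−p = (0.2260,0.0370); α = Δx/Fx = (113/500) / (113/25) = 1/20
check: Δy/Fy = (37/1000) / (37/50) = 1/20 ✓

α = 1/20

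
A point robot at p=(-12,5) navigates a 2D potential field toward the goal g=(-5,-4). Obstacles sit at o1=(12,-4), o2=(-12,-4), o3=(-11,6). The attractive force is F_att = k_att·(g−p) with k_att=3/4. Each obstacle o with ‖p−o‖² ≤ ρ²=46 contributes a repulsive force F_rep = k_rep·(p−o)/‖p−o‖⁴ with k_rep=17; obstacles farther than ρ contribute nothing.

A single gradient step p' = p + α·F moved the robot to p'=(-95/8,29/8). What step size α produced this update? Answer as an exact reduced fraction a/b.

F_att = 3/4·(g−p) = 3/4·(7,-9) = (5.2500,-6.7500)
o1: d²=657 > ρ²=46 → inactive
o2: d²=81 > ρ²=46 → inactive
o3: d²=2 ≤ ρ²=46; F_rep = 17·(-1,-1)/2² = (-4.2500,-4.2500)
F = F_att + ΣF_rep = (1.0000,-11.0000)
Δp = p'−p = (0.1250,-1.3750); α = Δx/Fx = (1/8) / (1) = 1/8
check: Δy/Fy = (-11/8) / (-11) = 1/8 ✓

α = 1/8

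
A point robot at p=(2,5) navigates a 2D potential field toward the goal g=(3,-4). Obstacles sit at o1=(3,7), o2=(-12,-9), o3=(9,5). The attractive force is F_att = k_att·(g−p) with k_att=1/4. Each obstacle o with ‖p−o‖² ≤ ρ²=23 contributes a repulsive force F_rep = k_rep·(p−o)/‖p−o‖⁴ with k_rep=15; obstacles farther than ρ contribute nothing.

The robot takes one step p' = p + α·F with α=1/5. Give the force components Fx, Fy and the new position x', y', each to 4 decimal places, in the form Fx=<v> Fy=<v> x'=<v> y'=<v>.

F_att = 1/4·(g−p) = 1/4·(1,-9) = (0.2500,-2.2500)
o1: d²=5 ≤ ρ²=23; F_rep = 15·(-1,-2)/5² = (-0.6000,-1.2000)
o2: d²=392 > ρ²=23 → inactive
o3: d²=49 > ρ²=23 → inactive
F = F_att + ΣF_rep = (-0.3500,-3.4500)
p' = p + 1/5·F = (1.9300,4.3100)

Fx=-0.3500 Fy=-3.4500 x'=1.9300 y'=4.3100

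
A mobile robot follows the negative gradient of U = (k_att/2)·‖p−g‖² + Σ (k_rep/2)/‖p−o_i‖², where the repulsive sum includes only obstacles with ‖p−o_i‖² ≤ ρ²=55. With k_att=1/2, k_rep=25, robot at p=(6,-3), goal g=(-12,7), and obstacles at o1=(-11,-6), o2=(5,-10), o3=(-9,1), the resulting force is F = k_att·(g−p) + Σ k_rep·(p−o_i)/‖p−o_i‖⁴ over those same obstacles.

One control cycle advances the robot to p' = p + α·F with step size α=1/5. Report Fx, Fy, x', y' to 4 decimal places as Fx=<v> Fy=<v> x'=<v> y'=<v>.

Fx=-8.9900 Fy=5.0700 x'=4.2020 y'=-1.9860

F_att = 1/2·(g−p) = 1/2·(-18,10) = (-9.0000,5.0000)
o1: d²=298 > ρ²=55 → inactive
o2: d²=50 ≤ ρ²=55; F_rep = 25·(1,7)/50² = (0.0100,0.0700)
o3: d²=241 > ρ²=55 → inactive
F = F_att + ΣF_rep = (-8.9900,5.0700)
p' = p + 1/5·F = (4.2020,-1.9860)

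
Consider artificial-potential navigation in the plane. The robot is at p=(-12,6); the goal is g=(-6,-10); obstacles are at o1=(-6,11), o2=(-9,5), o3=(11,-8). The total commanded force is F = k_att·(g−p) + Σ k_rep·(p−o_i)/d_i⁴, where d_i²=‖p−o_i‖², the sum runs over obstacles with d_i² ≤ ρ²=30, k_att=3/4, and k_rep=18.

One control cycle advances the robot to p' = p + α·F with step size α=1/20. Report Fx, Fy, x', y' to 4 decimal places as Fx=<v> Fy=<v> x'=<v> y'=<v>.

Fx=3.9600 Fy=-11.8200 x'=-11.8020 y'=5.4090

F_att = 3/4·(g−p) = 3/4·(6,-16) = (4.5000,-12.0000)
o1: d²=61 > ρ²=30 → inactive
o2: d²=10 ≤ ρ²=30; F_rep = 18·(-3,1)/10² = (-0.5400,0.1800)
o3: d²=725 > ρ²=30 → inactive
F = F_att + ΣF_rep = (3.9600,-11.8200)
p' = p + 1/20·F = (-11.8020,5.4090)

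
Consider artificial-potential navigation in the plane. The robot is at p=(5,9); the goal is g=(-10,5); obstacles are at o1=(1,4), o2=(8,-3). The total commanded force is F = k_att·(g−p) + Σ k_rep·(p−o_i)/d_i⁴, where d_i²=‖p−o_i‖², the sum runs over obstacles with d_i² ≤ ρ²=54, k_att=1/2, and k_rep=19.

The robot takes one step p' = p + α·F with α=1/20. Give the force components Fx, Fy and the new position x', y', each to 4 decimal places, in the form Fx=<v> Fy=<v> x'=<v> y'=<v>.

F_att = 1/2·(g−p) = 1/2·(-15,-4) = (-7.5000,-2.0000)
o1: d²=41 ≤ ρ²=54; F_rep = 19·(4,5)/41² = (0.0452,0.0565)
o2: d²=153 > ρ²=54 → inactive
F = F_att + ΣF_rep = (-7.4548,-1.9435)
p' = p + 1/20·F = (4.6273,8.9028)

Fx=-7.4548 Fy=-1.9435 x'=4.6273 y'=8.9028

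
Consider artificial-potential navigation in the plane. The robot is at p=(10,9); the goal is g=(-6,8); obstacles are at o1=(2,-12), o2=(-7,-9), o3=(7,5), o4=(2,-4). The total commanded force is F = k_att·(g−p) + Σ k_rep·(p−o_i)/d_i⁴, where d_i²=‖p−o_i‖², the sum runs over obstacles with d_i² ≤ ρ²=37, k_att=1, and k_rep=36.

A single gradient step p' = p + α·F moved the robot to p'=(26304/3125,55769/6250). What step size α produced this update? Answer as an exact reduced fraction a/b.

F_att = 1·(g−p) = 1·(-16,-1) = (-16.0000,-1.0000)
o1: d²=505 > ρ²=37 → inactive
o2: d²=613 > ρ²=37 → inactive
o3: d²=25 ≤ ρ²=37; F_rep = 36·(3,4)/25² = (0.1728,0.2304)
o4: d²=233 > ρ²=37 → inactive
F = F_att + ΣF_rep = (-15.8272,-0.7696)
Δp = p'−p = (-1.5827,-0.0770); α = Δx/Fx = (-4946/3125) / (-9892/625) = 1/10
check: Δy/Fy = (-481/6250) / (-481/625) = 1/10 ✓

α = 1/10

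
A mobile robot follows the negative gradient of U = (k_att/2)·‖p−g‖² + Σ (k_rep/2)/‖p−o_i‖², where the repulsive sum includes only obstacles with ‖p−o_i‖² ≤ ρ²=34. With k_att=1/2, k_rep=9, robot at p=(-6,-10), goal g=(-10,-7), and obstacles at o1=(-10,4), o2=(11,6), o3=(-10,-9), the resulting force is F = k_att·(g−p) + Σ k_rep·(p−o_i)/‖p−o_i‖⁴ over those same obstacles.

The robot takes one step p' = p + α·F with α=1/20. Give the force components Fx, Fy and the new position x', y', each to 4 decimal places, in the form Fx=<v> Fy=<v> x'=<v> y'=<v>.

F_att = 1/2·(g−p) = 1/2·(-4,3) = (-2.0000,1.5000)
o1: d²=212 > ρ²=34 → inactive
o2: d²=545 > ρ²=34 → inactive
o3: d²=17 ≤ ρ²=34; F_rep = 9·(4,-1)/17² = (0.1246,-0.0311)
F = F_att + ΣF_rep = (-1.8754,1.4689)
p' = p + 1/20·F = (-6.0938,-9.9266)

Fx=-1.8754 Fy=1.4689 x'=-6.0938 y'=-9.9266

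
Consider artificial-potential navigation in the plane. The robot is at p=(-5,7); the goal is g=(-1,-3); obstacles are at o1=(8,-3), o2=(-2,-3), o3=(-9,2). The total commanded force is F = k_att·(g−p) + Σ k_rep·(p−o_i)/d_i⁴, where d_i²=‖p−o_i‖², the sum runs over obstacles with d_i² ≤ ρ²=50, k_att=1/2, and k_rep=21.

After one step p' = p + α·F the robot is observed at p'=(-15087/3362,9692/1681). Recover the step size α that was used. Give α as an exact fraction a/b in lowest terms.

α = 1/4

F_att = 1/2·(g−p) = 1/2·(4,-10) = (2.0000,-5.0000)
o1: d²=269 > ρ²=50 → inactive
o2: d²=109 > ρ²=50 → inactive
o3: d²=41 ≤ ρ²=50; F_rep = 21·(4,5)/41² = (0.0500,0.0625)
F = F_att + ΣF_rep = (2.0500,-4.9375)
Δp = p'−p = (0.5125,-1.2344); α = Δx/Fx = (1723/3362) / (3446/1681) = 1/4
check: Δy/Fy = (-2075/1681) / (-8300/1681) = 1/4 ✓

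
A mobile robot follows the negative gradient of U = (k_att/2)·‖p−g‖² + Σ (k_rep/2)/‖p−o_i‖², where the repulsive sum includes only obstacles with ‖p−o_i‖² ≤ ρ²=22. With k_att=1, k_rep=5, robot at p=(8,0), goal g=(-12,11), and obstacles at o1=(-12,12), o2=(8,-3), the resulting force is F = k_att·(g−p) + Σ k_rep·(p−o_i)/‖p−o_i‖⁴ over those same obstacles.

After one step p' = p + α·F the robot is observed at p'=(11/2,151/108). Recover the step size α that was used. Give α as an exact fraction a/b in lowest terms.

F_att = 1·(g−p) = 1·(-20,11) = (-20.0000,11.0000)
o1: d²=544 > ρ²=22 → inactive
o2: d²=9 ≤ ρ²=22; F_rep = 5·(0,3)/9² = (0.0000,0.1852)
F = F_att + ΣF_rep = (-20.0000,11.1852)
Δp = p'−p = (-2.5000,1.3981); α = Δx/Fx = (-5/2) / (-20) = 1/8
check: Δy/Fy = (151/108) / (302/27) = 1/8 ✓

α = 1/8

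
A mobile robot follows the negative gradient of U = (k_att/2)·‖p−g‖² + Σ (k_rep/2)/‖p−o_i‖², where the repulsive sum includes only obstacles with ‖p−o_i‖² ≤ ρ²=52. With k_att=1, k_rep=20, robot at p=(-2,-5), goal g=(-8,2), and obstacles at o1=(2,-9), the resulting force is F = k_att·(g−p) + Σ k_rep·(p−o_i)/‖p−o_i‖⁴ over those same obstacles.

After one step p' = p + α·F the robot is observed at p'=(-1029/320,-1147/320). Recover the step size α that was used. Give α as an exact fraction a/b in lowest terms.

α = 1/5

F_att = 1·(g−p) = 1·(-6,7) = (-6.0000,7.0000)
o1: d²=32 ≤ ρ²=52; F_rep = 20·(-4,4)/32² = (-0.0781,0.0781)
F = F_att + ΣF_rep = (-6.0781,7.0781)
Δp = p'−p = (-1.2156,1.4156); α = Δx/Fx = (-389/320) / (-389/64) = 1/5
check: Δy/Fy = (453/320) / (453/64) = 1/5 ✓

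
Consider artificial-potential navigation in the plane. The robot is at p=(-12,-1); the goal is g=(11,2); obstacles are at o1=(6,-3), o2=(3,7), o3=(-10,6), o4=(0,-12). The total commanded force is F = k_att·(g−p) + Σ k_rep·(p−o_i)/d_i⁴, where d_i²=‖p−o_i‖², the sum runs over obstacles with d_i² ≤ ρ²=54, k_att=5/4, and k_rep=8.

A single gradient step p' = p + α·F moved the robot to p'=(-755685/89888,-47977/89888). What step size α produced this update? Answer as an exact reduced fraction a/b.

F_att = 5/4·(g−p) = 5/4·(23,3) = (28.7500,3.7500)
o1: d²=328 > ρ²=54 → inactive
o2: d²=289 > ρ²=54 → inactive
o3: d²=53 ≤ ρ²=54; F_rep = 8·(-2,-7)/53² = (-0.0057,-0.0199)
o4: d²=265 > ρ²=54 → inactive
F = F_att + ΣF_rep = (28.7443,3.7301)
Δp = p'−p = (3.5930,0.4663); α = Δx/Fx = (322971/89888) / (322971/11236) = 1/8
check: Δy/Fy = (41911/89888) / (41911/11236) = 1/8 ✓

α = 1/8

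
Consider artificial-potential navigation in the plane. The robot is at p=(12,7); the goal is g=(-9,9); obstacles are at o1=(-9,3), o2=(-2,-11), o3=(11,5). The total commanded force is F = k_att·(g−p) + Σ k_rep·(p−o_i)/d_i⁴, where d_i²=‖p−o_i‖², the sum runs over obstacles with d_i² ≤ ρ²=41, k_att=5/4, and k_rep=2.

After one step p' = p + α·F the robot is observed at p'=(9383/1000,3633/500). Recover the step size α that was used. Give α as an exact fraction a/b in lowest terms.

F_att = 5/4·(g−p) = 5/4·(-21,2) = (-26.2500,2.5000)
o1: d²=457 > ρ²=41 → inactive
o2: d²=520 > ρ²=41 → inactive
o3: d²=5 ≤ ρ²=41; F_rep = 2·(1,2)/5² = (0.0800,0.1600)
F = F_att + ΣF_rep = (-26.1700,2.6600)
Δp = p'−p = (-2.6170,0.2660); α = Δx/Fx = (-2617/1000) / (-2617/100) = 1/10
check: Δy/Fy = (133/500) / (133/50) = 1/10 ✓

α = 1/10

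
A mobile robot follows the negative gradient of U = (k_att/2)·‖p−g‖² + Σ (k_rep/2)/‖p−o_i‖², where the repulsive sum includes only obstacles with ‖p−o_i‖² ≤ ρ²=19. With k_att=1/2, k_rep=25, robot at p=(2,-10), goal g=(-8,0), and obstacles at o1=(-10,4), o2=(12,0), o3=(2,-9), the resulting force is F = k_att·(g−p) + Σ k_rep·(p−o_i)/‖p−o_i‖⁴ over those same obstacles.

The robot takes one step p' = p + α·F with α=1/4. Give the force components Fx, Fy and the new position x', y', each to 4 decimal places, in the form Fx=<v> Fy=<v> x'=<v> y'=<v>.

F_att = 1/2·(g−p) = 1/2·(-10,10) = (-5.0000,5.0000)
o1: d²=340 > ρ²=19 → inactive
o2: d²=200 > ρ²=19 → inactive
o3: d²=1 ≤ ρ²=19; F_rep = 25·(0,-1)/1² = (0.0000,-25.0000)
F = F_att + ΣF_rep = (-5.0000,-20.0000)
p' = p + 1/4·F = (0.7500,-15.0000)

Fx=-5.0000 Fy=-20.0000 x'=0.7500 y'=-15.0000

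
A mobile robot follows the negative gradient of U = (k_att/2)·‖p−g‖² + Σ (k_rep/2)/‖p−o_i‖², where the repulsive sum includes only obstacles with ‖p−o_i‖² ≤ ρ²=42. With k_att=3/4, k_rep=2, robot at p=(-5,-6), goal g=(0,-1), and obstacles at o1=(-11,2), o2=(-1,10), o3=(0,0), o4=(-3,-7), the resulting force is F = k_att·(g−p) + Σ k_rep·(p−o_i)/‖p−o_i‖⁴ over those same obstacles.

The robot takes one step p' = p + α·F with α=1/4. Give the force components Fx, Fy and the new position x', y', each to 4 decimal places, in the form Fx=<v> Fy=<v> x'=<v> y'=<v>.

F_att = 3/4·(g−p) = 3/4·(5,5) = (3.7500,3.7500)
o1: d²=100 > ρ²=42 → inactive
o2: d²=272 > ρ²=42 → inactive
o3: d²=61 > ρ²=42 → inactive
o4: d²=5 ≤ ρ²=42; F_rep = 2·(-2,1)/5² = (-0.1600,0.0800)
F = F_att + ΣF_rep = (3.5900,3.8300)
p' = p + 1/4·F = (-4.1025,-5.0425)

Fx=3.5900 Fy=3.8300 x'=-4.1025 y'=-5.0425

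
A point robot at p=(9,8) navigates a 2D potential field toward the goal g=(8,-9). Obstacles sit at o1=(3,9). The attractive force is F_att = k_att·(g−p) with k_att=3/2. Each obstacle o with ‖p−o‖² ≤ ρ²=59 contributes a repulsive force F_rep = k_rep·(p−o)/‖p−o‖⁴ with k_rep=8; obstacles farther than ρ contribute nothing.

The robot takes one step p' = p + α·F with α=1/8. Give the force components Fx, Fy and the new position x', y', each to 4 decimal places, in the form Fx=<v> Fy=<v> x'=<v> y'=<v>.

Fx=-1.4649 Fy=-25.5058 x'=8.8169 y'=4.8118

F_att = 3/2·(g−p) = 3/2·(-1,-17) = (-1.5000,-25.5000)
o1: d²=37 ≤ ρ²=59; F_rep = 8·(6,-1)/37² = (0.0351,-0.0058)
F = F_att + ΣF_rep = (-1.4649,-25.5058)
p' = p + 1/8·F = (8.8169,4.8118)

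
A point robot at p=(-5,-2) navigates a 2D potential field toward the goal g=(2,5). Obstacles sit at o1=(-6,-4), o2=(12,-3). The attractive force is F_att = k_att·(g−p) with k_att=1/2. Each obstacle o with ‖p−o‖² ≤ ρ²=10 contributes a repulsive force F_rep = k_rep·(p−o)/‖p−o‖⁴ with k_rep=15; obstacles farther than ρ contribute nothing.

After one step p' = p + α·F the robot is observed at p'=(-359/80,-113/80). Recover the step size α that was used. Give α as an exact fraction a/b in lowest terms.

α = 1/8

F_att = 1/2·(g−p) = 1/2·(7,7) = (3.5000,3.5000)
o1: d²=5 ≤ ρ²=10; F_rep = 15·(1,2)/5² = (0.6000,1.2000)
o2: d²=290 > ρ²=10 → inactive
F = F_att + ΣF_rep = (4.1000,4.7000)
Δp = p'−p = (0.5125,0.5875); α = Δx/Fx = (41/80) / (41/10) = 1/8
check: Δy/Fy = (47/80) / (47/10) = 1/8 ✓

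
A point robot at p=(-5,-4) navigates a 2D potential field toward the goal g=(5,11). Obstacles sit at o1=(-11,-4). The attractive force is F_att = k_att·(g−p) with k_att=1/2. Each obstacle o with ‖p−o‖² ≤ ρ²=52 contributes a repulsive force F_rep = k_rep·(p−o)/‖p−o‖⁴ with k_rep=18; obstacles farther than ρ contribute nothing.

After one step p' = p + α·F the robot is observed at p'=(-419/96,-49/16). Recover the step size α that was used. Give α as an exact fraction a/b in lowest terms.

F_att = 1/2·(g−p) = 1/2·(10,15) = (5.0000,7.5000)
o1: d²=36 ≤ ρ²=52; F_rep = 18·(6,0)/36² = (0.0833,0.0000)
F = F_att + ΣF_rep = (5.0833,7.5000)
Δp = p'−p = (0.6354,0.9375); α = Δx/Fx = (61/96) / (61/12) = 1/8
check: Δy/Fy = (15/16) / (15/2) = 1/8 ✓

α = 1/8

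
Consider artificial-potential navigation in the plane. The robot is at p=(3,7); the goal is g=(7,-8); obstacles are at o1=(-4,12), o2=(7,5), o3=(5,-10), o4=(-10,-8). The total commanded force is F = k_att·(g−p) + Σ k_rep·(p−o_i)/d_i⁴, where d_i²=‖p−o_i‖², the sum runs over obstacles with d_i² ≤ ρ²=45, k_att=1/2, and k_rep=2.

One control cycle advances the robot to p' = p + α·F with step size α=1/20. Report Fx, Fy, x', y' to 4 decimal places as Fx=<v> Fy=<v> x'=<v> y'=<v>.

Fx=1.9800 Fy=-7.4900 x'=3.0990 y'=6.6255

F_att = 1/2·(g−p) = 1/2·(4,-15) = (2.0000,-7.5000)
o1: d²=74 > ρ²=45 → inactive
o2: d²=20 ≤ ρ²=45; F_rep = 2·(-4,2)/20² = (-0.0200,0.0100)
o3: d²=293 > ρ²=45 → inactive
o4: d²=394 > ρ²=45 → inactive
F = F_att + ΣF_rep = (1.9800,-7.4900)
p' = p + 1/20·F = (3.0990,6.6255)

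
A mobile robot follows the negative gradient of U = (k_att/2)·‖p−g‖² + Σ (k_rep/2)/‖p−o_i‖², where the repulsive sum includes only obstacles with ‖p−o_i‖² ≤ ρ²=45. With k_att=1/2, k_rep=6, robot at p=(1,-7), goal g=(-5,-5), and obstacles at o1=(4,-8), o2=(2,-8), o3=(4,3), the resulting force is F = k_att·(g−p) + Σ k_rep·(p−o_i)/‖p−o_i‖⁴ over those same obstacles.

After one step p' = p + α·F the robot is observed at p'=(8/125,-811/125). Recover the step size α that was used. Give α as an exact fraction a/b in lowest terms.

α = 1/5

F_att = 1/2·(g−p) = 1/2·(-6,2) = (-3.0000,1.0000)
o1: d²=10 ≤ ρ²=45; F_rep = 6·(-3,1)/10² = (-0.1800,0.0600)
o2: d²=2 ≤ ρ²=45; F_rep = 6·(-1,1)/2² = (-1.5000,1.5000)
o3: d²=109 > ρ²=45 → inactive
F = F_att + ΣF_rep = (-4.6800,2.5600)
Δp = p'−p = (-0.9360,0.5120); α = Δx/Fx = (-117/125) / (-117/25) = 1/5
check: Δy/Fy = (64/125) / (64/25) = 1/5 ✓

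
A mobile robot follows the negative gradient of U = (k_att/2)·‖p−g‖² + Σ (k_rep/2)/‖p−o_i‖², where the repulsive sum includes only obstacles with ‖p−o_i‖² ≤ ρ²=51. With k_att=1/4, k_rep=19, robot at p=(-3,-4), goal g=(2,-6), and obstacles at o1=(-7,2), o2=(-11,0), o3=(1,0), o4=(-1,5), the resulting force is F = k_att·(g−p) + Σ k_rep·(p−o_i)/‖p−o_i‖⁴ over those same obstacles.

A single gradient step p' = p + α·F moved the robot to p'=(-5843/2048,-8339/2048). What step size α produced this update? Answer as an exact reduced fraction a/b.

α = 1/8

F_att = 1/4·(g−p) = 1/4·(5,-2) = (1.2500,-0.5000)
o1: d²=52 > ρ²=51 → inactive
o2: d²=80 > ρ²=51 → inactive
o3: d²=32 ≤ ρ²=51; F_rep = 19·(-4,-4)/32² = (-0.0742,-0.0742)
o4: d²=85 > ρ²=51 → inactive
F = F_att + ΣF_rep = (1.1758,-0.5742)
Δp = p'−p = (0.1470,-0.0718); α = Δx/Fx = (301/2048) / (301/256) = 1/8
check: Δy/Fy = (-147/2048) / (-147/256) = 1/8 ✓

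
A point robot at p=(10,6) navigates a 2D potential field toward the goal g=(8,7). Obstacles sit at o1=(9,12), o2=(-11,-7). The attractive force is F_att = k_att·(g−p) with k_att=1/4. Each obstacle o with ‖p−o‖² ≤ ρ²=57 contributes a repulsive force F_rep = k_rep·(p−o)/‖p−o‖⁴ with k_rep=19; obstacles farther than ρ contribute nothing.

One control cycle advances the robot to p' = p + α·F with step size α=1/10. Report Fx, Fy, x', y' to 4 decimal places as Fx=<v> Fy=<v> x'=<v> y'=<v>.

Fx=-0.4861 Fy=0.1667 x'=9.9514 y'=6.0167

F_att = 1/4·(g−p) = 1/4·(-2,1) = (-0.5000,0.2500)
o1: d²=37 ≤ ρ²=57; F_rep = 19·(1,-6)/37² = (0.0139,-0.0833)
o2: d²=610 > ρ²=57 → inactive
F = F_att + ΣF_rep = (-0.4861,0.1667)
p' = p + 1/10·F = (9.9514,6.0167)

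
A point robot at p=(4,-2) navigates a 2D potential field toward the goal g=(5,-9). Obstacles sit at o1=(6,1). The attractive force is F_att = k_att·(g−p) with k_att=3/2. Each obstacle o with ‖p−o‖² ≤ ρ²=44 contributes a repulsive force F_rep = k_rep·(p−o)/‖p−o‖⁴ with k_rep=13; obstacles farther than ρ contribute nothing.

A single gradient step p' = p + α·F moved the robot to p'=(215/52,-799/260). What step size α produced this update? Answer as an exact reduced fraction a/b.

α = 1/10

F_att = 3/2·(g−p) = 3/2·(1,-7) = (1.5000,-10.5000)
o1: d²=13 ≤ ρ²=44; F_rep = 13·(-2,-3)/13² = (-0.1538,-0.2308)
F = F_att + ΣF_rep = (1.3462,-10.7308)
Δp = p'−p = (0.1346,-1.0731); α = Δx/Fx = (7/52) / (35/26) = 1/10
check: Δy/Fy = (-279/260) / (-279/26) = 1/10 ✓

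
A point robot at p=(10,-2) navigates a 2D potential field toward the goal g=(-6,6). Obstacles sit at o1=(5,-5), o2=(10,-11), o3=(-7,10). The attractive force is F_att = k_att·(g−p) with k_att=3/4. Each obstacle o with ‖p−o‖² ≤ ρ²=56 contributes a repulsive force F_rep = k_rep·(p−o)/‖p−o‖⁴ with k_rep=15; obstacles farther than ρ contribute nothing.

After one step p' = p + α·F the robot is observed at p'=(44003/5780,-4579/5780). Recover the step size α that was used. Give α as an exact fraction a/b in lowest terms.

F_att = 3/4·(g−p) = 3/4·(-16,8) = (-12.0000,6.0000)
o1: d²=34 ≤ ρ²=56; F_rep = 15·(5,3)/34² = (0.0649,0.0389)
o2: d²=81 > ρ²=56 → inactive
o3: d²=433 > ρ²=56 → inactive
F = F_att + ΣF_rep = (-11.9351,6.0389)
Δp = p'−p = (-2.3870,1.2078); α = Δx/Fx = (-13797/5780) / (-13797/1156) = 1/5
check: Δy/Fy = (6981/5780) / (6981/1156) = 1/5 ✓

α = 1/5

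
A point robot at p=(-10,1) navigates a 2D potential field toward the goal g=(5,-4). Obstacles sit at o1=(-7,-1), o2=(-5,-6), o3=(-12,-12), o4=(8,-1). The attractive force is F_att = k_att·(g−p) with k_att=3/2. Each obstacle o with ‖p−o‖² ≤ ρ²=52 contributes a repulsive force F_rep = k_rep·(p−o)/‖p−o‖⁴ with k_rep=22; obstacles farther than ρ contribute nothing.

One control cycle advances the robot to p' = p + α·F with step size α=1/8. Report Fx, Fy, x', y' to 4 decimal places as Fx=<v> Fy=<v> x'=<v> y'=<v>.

F_att = 3/2·(g−p) = 3/2·(15,-5) = (22.5000,-7.5000)
o1: d²=13 ≤ ρ²=52; F_rep = 22·(-3,2)/13² = (-0.3905,0.2604)
o2: d²=74 > ρ²=52 → inactive
o3: d²=173 > ρ²=52 → inactive
o4: d²=328 > ρ²=52 → inactive
F = F_att + ΣF_rep = (22.1095,-7.2396)
p' = p + 1/8·F = (-7.2363,0.0950)

Fx=22.1095 Fy=-7.2396 x'=-7.2363 y'=0.0950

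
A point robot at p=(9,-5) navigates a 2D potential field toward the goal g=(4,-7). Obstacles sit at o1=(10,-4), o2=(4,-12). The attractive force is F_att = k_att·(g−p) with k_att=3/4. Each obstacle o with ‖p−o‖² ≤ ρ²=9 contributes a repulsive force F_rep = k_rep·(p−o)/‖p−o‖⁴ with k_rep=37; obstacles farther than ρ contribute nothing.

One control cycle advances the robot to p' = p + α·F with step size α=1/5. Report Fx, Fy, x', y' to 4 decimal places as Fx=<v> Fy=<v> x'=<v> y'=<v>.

F_att = 3/4·(g−p) = 3/4·(-5,-2) = (-3.7500,-1.5000)
o1: d²=2 ≤ ρ²=9; F_rep = 37·(-1,-1)/2² = (-9.2500,-9.2500)
o2: d²=74 > ρ²=9 → inactive
F = F_att + ΣF_rep = (-13.0000,-10.7500)
p' = p + 1/5·F = (6.4000,-7.1500)

Fx=-13.0000 Fy=-10.7500 x'=6.4000 y'=-7.1500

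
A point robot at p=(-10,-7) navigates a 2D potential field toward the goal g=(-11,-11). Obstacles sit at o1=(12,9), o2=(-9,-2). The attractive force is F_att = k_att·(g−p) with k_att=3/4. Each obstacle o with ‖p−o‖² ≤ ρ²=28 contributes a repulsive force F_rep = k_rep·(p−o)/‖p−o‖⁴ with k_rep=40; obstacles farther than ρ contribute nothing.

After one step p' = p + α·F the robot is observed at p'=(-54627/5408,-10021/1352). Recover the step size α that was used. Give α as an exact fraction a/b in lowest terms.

F_att = 3/4·(g−p) = 3/4·(-1,-4) = (-0.7500,-3.0000)
o1: d²=740 > ρ²=28 → inactive
o2: d²=26 ≤ ρ²=28; F_rep = 40·(-1,-5)/26² = (-0.0592,-0.2959)
F = F_att + ΣF_rep = (-0.8092,-3.2959)
Δp = p'−p = (-0.1011,-0.4120); α = Δx/Fx = (-547/5408) / (-547/676) = 1/8
check: Δy/Fy = (-557/1352) / (-557/169) = 1/8 ✓

α = 1/8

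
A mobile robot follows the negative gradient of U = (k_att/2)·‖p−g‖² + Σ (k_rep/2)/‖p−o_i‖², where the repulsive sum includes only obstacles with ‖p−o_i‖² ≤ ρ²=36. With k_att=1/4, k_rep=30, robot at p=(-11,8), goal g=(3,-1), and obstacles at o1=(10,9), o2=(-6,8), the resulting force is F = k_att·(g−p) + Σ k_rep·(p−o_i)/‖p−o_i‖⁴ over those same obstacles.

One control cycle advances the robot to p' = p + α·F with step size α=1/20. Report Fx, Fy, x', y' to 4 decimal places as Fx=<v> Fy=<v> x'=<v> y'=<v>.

Fx=3.2600 Fy=-2.2500 x'=-10.8370 y'=7.8875

F_att = 1/4·(g−p) = 1/4·(14,-9) = (3.5000,-2.2500)
o1: d²=442 > ρ²=36 → inactive
o2: d²=25 ≤ ρ²=36; F_rep = 30·(-5,0)/25² = (-0.2400,0.0000)
F = F_att + ΣF_rep = (3.2600,-2.2500)
p' = p + 1/20·F = (-10.8370,7.8875)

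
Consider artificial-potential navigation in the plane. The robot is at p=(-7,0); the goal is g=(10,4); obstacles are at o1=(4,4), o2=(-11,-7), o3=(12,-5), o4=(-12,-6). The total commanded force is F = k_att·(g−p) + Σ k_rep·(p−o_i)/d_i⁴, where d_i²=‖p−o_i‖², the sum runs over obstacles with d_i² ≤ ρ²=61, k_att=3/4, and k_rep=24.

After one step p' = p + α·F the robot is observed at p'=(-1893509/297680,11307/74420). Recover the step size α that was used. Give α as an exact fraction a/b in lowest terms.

F_att = 3/4·(g−p) = 3/4·(17,4) = (12.7500,3.0000)
o1: d²=137 > ρ²=61 → inactive
o2: d²=65 > ρ²=61 → inactive
o3: d²=386 > ρ²=61 → inactive
o4: d²=61 ≤ ρ²=61; F_rep = 24·(5,6)/61² = (0.0322,0.0387)
F = F_att + ΣF_rep = (12.7822,3.0387)
Δp = p'−p = (0.6391,0.1519); α = Δx/Fx = (190251/297680) / (190251/14884) = 1/20
check: Δy/Fy = (11307/74420) / (11307/3721) = 1/20 ✓

α = 1/20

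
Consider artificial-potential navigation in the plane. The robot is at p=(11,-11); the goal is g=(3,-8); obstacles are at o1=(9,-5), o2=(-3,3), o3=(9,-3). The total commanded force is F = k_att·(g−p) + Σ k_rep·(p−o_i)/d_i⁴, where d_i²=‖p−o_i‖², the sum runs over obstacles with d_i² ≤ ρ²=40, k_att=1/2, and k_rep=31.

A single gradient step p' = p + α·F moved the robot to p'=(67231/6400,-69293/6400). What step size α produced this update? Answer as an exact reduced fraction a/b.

F_att = 1/2·(g−p) = 1/2·(-8,3) = (-4.0000,1.5000)
o1: d²=40 ≤ ρ²=40; F_rep = 31·(2,-6)/40² = (0.0387,-0.1163)
o2: d²=392 > ρ²=40 → inactive
o3: d²=68 > ρ²=40 → inactive
F = F_att + ΣF_rep = (-3.9613,1.3838)
Δp = p'−p = (-0.4952,0.1730); α = Δx/Fx = (-3169/6400) / (-3169/800) = 1/8
check: Δy/Fy = (1107/6400) / (1107/800) = 1/8 ✓

α = 1/8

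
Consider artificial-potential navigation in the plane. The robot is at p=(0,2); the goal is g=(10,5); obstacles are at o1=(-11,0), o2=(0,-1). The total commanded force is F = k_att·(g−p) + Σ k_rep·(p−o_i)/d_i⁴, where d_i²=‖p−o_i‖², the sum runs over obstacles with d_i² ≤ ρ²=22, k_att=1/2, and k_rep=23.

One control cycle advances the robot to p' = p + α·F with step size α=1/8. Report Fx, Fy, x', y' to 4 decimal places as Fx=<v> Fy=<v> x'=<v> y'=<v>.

Fx=5.0000 Fy=2.3519 x'=0.6250 y'=2.2940

F_att = 1/2·(g−p) = 1/2·(10,3) = (5.0000,1.5000)
o1: d²=125 > ρ²=22 → inactive
o2: d²=9 ≤ ρ²=22; F_rep = 23·(0,3)/9² = (0.0000,0.8519)
F = F_att + ΣF_rep = (5.0000,2.3519)
p' = p + 1/8·F = (0.6250,2.2940)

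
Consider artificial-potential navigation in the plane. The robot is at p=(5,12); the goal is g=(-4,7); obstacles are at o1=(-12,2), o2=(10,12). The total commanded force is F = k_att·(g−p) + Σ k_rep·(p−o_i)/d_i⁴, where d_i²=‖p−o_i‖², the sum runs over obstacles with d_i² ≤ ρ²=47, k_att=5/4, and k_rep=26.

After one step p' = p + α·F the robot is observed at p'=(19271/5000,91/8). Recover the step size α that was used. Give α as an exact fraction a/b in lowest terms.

α = 1/10

F_att = 5/4·(g−p) = 5/4·(-9,-5) = (-11.2500,-6.2500)
o1: d²=389 > ρ²=47 → inactive
o2: d²=25 ≤ ρ²=47; F_rep = 26·(-5,0)/25² = (-0.2080,0.0000)
F = F_att + ΣF_rep = (-11.4580,-6.2500)
Δp = p'−p = (-1.1458,-0.6250); α = Δx/Fx = (-5729/5000) / (-5729/500) = 1/10
check: Δy/Fy = (-5/8) / (-25/4) = 1/10 ✓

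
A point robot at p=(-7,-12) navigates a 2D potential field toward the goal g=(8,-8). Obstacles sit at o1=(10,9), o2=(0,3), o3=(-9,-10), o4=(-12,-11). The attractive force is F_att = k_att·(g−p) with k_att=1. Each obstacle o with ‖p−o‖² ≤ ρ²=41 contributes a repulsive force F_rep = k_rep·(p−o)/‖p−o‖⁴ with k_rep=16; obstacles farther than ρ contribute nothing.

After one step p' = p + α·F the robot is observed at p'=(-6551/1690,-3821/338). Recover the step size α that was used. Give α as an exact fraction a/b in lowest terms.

α = 1/5

F_att = 1·(g−p) = 1·(15,4) = (15.0000,4.0000)
o1: d²=730 > ρ²=41 → inactive
o2: d²=274 > ρ²=41 → inactive
o3: d²=8 ≤ ρ²=41; F_rep = 16·(2,-2)/8² = (0.5000,-0.5000)
o4: d²=26 ≤ ρ²=41; F_rep = 16·(5,-1)/26² = (0.1183,-0.0237)
F = F_att + ΣF_rep = (15.6183,3.4763)
Δp = p'−p = (3.1237,0.6953); α = Δx/Fx = (5279/1690) / (5279/338) = 1/5
check: Δy/Fy = (235/338) / (1175/338) = 1/5 ✓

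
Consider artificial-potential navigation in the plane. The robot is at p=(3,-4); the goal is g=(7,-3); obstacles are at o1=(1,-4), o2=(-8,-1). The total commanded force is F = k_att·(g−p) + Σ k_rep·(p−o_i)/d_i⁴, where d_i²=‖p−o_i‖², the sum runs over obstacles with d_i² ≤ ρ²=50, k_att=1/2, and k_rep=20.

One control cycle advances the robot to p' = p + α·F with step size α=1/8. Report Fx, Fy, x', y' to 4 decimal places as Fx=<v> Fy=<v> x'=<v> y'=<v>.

F_att = 1/2·(g−p) = 1/2·(4,1) = (2.0000,0.5000)
o1: d²=4 ≤ ρ²=50; F_rep = 20·(2,0)/4² = (2.5000,0.0000)
o2: d²=130 > ρ²=50 → inactive
F = F_att + ΣF_rep = (4.5000,0.5000)
p' = p + 1/8·F = (3.5625,-3.9375)

Fx=4.5000 Fy=0.5000 x'=3.5625 y'=-3.9375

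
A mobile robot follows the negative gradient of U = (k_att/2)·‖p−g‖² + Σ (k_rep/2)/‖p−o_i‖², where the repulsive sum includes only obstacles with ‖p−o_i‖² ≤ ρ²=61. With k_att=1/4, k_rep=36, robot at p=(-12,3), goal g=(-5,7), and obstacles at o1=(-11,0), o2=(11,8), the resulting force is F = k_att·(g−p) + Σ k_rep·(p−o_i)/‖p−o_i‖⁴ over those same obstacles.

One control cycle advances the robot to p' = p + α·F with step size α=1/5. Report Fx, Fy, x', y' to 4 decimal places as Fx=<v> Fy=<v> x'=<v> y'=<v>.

F_att = 1/4·(g−p) = 1/4·(7,4) = (1.7500,1.0000)
o1: d²=10 ≤ ρ²=61; F_rep = 36·(-1,3)/10² = (-0.3600,1.0800)
o2: d²=554 > ρ²=61 → inactive
F = F_att + ΣF_rep = (1.3900,2.0800)
p' = p + 1/5·F = (-11.7220,3.4160)

Fx=1.3900 Fy=2.0800 x'=-11.7220 y'=3.4160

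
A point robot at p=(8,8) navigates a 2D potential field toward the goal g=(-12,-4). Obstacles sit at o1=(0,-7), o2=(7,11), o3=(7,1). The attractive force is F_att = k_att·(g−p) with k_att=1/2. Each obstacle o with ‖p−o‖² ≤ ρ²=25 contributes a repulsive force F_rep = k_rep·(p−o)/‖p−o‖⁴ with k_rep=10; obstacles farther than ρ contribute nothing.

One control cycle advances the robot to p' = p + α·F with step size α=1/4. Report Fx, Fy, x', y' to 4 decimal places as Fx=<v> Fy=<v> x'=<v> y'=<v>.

F_att = 1/2·(g−p) = 1/2·(-20,-12) = (-10.0000,-6.0000)
o1: d²=289 > ρ²=25 → inactive
o2: d²=10 ≤ ρ²=25; F_rep = 10·(1,-3)/10² = (0.1000,-0.3000)
o3: d²=50 > ρ²=25 → inactive
F = F_att + ΣF_rep = (-9.9000,-6.3000)
p' = p + 1/4·F = (5.5250,6.4250)

Fx=-9.9000 Fy=-6.3000 x'=5.5250 y'=6.4250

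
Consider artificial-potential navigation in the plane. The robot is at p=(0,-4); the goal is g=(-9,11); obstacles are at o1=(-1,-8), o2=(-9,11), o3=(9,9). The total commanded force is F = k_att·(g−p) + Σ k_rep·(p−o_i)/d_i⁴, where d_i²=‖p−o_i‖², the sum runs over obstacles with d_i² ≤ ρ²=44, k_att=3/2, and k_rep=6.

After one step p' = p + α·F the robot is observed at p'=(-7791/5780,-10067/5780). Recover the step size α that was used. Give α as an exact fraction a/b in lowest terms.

F_att = 3/2·(g−p) = 3/2·(-9,15) = (-13.5000,22.5000)
o1: d²=17 ≤ ρ²=44; F_rep = 6·(1,4)/17² = (0.0208,0.0830)
o2: d²=306 > ρ²=44 → inactive
o3: d²=250 > ρ²=44 → inactive
F = F_att + ΣF_rep = (-13.4792,22.5830)
Δp = p'−p = (-1.3479,2.2583); α = Δx/Fx = (-7791/5780) / (-7791/578) = 1/10
check: Δy/Fy = (13053/5780) / (13053/578) = 1/10 ✓

α = 1/10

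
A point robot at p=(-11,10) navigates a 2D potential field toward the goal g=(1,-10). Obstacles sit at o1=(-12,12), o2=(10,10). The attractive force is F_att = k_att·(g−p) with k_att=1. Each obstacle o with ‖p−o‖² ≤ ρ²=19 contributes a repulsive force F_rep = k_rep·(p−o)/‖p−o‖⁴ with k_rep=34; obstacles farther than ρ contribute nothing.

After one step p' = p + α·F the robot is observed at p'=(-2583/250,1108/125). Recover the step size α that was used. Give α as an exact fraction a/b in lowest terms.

α = 1/20

F_att = 1·(g−p) = 1·(12,-20) = (12.0000,-20.0000)
o1: d²=5 ≤ ρ²=19; F_rep = 34·(1,-2)/5² = (1.3600,-2.7200)
o2: d²=441 > ρ²=19 → inactive
F = F_att + ΣF_rep = (13.3600,-22.7200)
Δp = p'−p = (0.6680,-1.1360); α = Δx/Fx = (167/250) / (334/25) = 1/20
check: Δy/Fy = (-142/125) / (-568/25) = 1/20 ✓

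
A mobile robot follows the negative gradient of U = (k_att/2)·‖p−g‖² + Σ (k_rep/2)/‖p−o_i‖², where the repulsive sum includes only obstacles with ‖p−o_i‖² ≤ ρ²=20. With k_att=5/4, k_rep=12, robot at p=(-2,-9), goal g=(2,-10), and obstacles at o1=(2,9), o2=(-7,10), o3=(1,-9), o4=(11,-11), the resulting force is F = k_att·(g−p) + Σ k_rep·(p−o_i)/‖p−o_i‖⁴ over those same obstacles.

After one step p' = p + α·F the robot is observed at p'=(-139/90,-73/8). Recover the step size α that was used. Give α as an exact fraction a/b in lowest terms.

α = 1/10

F_att = 5/4·(g−p) = 5/4·(4,-1) = (5.0000,-1.2500)
o1: d²=340 > ρ²=20 → inactive
o2: d²=386 > ρ²=20 → inactive
o3: d²=9 ≤ ρ²=20; F_rep = 12·(-3,0)/9² = (-0.4444,0.0000)
o4: d²=173 > ρ²=20 → inactive
F = F_att + ΣF_rep = (4.5556,-1.2500)
Δp = p'−p = (0.4556,-0.1250); α = Δx/Fx = (41/90) / (41/9) = 1/10
check: Δy/Fy = (-1/8) / (-5/4) = 1/10 ✓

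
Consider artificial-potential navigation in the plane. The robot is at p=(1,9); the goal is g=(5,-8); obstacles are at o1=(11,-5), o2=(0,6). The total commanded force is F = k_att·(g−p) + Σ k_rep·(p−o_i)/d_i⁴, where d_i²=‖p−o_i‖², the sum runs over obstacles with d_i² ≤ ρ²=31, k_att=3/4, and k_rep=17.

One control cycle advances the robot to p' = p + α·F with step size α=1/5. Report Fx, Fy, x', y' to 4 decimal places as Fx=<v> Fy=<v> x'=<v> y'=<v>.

F_att = 3/4·(g−p) = 3/4·(4,-17) = (3.0000,-12.7500)
o1: d²=296 > ρ²=31 → inactive
o2: d²=10 ≤ ρ²=31; F_rep = 17·(1,3)/10² = (0.1700,0.5100)
F = F_att + ΣF_rep = (3.1700,-12.2400)
p' = p + 1/5·F = (1.6340,6.5520)

Fx=3.1700 Fy=-12.2400 x'=1.6340 y'=6.5520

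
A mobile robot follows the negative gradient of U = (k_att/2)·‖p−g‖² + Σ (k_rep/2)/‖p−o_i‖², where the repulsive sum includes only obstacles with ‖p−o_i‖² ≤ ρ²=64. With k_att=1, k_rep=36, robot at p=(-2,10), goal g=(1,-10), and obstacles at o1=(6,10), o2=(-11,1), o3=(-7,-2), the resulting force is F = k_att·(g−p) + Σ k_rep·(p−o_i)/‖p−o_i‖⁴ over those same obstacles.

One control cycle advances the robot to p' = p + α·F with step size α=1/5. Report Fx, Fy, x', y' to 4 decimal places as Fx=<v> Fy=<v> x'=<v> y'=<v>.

F_att = 1·(g−p) = 1·(3,-20) = (3.0000,-20.0000)
o1: d²=64 ≤ ρ²=64; F_rep = 36·(-8,0)/64² = (-0.0703,0.0000)
o2: d²=162 > ρ²=64 → inactive
o3: d²=169 > ρ²=64 → inactive
F = F_att + ΣF_rep = (2.9297,-20.0000)
p' = p + 1/5·F = (-1.4141,6.0000)

Fx=2.9297 Fy=-20.0000 x'=-1.4141 y'=6.0000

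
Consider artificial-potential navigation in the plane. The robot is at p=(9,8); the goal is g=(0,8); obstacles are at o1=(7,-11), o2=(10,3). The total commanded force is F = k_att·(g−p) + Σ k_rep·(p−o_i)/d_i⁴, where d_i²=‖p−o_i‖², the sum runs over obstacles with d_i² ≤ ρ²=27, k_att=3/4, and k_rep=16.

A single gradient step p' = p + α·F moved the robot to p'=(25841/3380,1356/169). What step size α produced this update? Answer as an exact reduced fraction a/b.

α = 1/5

F_att = 3/4·(g−p) = 3/4·(-9,0) = (-6.7500,0.0000)
o1: d²=365 > ρ²=27 → inactive
o2: d²=26 ≤ ρ²=27; F_rep = 16·(-1,5)/26² = (-0.0237,0.1183)
F = F_att + ΣF_rep = (-6.7737,0.1183)
Δp = p'−p = (-1.3547,0.0237); α = Δx/Fx = (-4579/3380) / (-4579/676) = 1/5
check: Δy/Fy = (4/169) / (20/169) = 1/5 ✓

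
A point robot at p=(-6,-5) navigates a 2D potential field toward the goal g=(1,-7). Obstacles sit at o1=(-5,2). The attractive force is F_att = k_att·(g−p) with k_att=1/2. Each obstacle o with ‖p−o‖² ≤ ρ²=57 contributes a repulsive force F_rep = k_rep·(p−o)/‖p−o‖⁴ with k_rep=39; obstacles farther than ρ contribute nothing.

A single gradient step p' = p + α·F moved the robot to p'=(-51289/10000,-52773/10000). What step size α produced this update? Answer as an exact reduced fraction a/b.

α = 1/4

F_att = 1/2·(g−p) = 1/2·(7,-2) = (3.5000,-1.0000)
o1: d²=50 ≤ ρ²=57; F_rep = 39·(-1,-7)/50² = (-0.0156,-0.1092)
F = F_att + ΣF_rep = (3.4844,-1.1092)
Δp = p'−p = (0.8711,-0.2773); α = Δx/Fx = (8711/10000) / (8711/2500) = 1/4
check: Δy/Fy = (-2773/10000) / (-2773/2500) = 1/4 ✓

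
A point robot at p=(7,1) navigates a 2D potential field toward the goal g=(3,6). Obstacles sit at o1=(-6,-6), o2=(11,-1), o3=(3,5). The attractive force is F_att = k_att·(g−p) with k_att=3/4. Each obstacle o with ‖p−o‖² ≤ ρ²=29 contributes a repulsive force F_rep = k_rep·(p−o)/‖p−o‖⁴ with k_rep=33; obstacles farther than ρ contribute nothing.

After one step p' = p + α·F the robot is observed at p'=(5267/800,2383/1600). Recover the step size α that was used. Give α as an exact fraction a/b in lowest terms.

α = 1/8

F_att = 3/4·(g−p) = 3/4·(-4,5) = (-3.0000,3.7500)
o1: d²=218 > ρ²=29 → inactive
o2: d²=20 ≤ ρ²=29; F_rep = 33·(-4,2)/20² = (-0.3300,0.1650)
o3: d²=32 > ρ²=29 → inactive
F = F_att + ΣF_rep = (-3.3300,3.9150)
Δp = p'−p = (-0.4163,0.4894); α = Δx/Fx = (-333/800) / (-333/100) = 1/8
check: Δy/Fy = (783/1600) / (783/200) = 1/8 ✓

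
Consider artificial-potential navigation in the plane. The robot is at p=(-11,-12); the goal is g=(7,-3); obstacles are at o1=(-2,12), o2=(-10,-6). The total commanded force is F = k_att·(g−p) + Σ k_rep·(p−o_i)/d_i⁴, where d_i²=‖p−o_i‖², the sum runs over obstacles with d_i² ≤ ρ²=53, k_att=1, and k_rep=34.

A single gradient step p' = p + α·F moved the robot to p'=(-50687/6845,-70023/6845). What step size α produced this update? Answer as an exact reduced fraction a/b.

α = 1/5

F_att = 1·(g−p) = 1·(18,9) = (18.0000,9.0000)
o1: d²=657 > ρ²=53 → inactive
o2: d²=37 ≤ ρ²=53; F_rep = 34·(-1,-6)/37² = (-0.0248,-0.1490)
F = F_att + ΣF_rep = (17.9752,8.8510)
Δp = p'−p = (3.5950,1.7702); α = Δx/Fx = (24608/6845) / (24608/1369) = 1/5
check: Δy/Fy = (12117/6845) / (12117/1369) = 1/5 ✓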